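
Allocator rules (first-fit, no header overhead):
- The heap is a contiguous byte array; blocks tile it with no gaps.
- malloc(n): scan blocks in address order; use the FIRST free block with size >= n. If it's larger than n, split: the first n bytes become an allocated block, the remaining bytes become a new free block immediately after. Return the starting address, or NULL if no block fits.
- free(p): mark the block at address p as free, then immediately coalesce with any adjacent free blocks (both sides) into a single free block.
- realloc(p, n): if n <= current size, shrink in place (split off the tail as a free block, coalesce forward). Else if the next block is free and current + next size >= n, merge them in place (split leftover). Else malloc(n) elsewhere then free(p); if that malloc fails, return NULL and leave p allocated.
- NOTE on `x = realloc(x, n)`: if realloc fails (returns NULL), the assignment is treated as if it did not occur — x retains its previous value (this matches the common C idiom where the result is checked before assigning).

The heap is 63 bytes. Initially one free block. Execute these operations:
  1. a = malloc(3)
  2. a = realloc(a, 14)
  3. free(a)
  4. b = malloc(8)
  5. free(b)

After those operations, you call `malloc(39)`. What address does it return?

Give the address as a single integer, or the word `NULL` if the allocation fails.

Op 1: a = malloc(3) -> a = 0; heap: [0-2 ALLOC][3-62 FREE]
Op 2: a = realloc(a, 14) -> a = 0; heap: [0-13 ALLOC][14-62 FREE]
Op 3: free(a) -> (freed a); heap: [0-62 FREE]
Op 4: b = malloc(8) -> b = 0; heap: [0-7 ALLOC][8-62 FREE]
Op 5: free(b) -> (freed b); heap: [0-62 FREE]
malloc(39): first-fit scan over [0-62 FREE] -> 0

Answer: 0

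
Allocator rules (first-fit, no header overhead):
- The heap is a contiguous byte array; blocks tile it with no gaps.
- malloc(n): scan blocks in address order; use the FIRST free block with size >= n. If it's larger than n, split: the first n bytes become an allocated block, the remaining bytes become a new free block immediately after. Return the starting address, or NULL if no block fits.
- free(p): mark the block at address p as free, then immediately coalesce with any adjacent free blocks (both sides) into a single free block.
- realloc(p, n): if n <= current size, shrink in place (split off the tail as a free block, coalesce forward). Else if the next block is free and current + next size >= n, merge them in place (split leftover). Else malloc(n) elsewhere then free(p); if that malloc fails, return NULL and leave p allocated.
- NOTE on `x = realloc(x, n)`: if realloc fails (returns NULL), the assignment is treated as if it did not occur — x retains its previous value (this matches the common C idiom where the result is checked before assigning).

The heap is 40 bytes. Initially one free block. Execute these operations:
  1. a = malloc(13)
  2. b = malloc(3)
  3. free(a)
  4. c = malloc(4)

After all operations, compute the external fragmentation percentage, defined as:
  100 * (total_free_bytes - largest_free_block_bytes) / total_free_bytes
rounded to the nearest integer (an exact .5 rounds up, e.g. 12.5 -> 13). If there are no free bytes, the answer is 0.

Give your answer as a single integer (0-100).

Op 1: a = malloc(13) -> a = 0; heap: [0-12 ALLOC][13-39 FREE]
Op 2: b = malloc(3) -> b = 13; heap: [0-12 ALLOC][13-15 ALLOC][16-39 FREE]
Op 3: free(a) -> (freed a); heap: [0-12 FREE][13-15 ALLOC][16-39 FREE]
Op 4: c = malloc(4) -> c = 0; heap: [0-3 ALLOC][4-12 FREE][13-15 ALLOC][16-39 FREE]
Free blocks: [9 24] total_free=33 largest=24 -> 100*(33-24)/33 = 900/33 ≈ 27.273 -> rounds to 27

Answer: 27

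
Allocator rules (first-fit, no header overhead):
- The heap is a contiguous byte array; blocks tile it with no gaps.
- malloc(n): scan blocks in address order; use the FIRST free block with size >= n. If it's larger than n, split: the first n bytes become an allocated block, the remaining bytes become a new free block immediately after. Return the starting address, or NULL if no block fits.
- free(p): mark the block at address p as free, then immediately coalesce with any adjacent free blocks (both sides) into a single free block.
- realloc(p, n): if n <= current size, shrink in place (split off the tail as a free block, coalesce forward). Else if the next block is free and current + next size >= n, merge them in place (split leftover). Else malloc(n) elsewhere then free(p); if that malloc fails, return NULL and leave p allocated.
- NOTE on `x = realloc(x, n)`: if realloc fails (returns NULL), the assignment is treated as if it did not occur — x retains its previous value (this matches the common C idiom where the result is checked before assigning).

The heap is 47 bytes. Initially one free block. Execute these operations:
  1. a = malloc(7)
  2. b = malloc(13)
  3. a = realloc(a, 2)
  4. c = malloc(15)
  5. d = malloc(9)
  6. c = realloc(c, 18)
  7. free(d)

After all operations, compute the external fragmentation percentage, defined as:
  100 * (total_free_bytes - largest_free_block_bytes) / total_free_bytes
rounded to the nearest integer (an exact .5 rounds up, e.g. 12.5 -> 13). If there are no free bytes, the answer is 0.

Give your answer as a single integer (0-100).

Op 1: a = malloc(7) -> a = 0; heap: [0-6 ALLOC][7-46 FREE]
Op 2: b = malloc(13) -> b = 7; heap: [0-6 ALLOC][7-19 ALLOC][20-46 FREE]
Op 3: a = realloc(a, 2) -> a = 0; heap: [0-1 ALLOC][2-6 FREE][7-19 ALLOC][20-46 FREE]
Op 4: c = malloc(15) -> c = 20; heap: [0-1 ALLOC][2-6 FREE][7-19 ALLOC][20-34 ALLOC][35-46 FREE]
Op 5: d = malloc(9) -> d = 35; heap: [0-1 ALLOC][2-6 FREE][7-19 ALLOC][20-34 ALLOC][35-43 ALLOC][44-46 FREE]
Op 6: c = realloc(c, 18) -> NULL (c unchanged); heap: [0-1 ALLOC][2-6 FREE][7-19 ALLOC][20-34 ALLOC][35-43 ALLOC][44-46 FREE]
Op 7: free(d) -> (freed d); heap: [0-1 ALLOC][2-6 FREE][7-19 ALLOC][20-34 ALLOC][35-46 FREE]
Free blocks: [5 12] total_free=17 largest=12 -> 100*(17-12)/17 = 500/17 ≈ 29.412 -> rounds to 29

Answer: 29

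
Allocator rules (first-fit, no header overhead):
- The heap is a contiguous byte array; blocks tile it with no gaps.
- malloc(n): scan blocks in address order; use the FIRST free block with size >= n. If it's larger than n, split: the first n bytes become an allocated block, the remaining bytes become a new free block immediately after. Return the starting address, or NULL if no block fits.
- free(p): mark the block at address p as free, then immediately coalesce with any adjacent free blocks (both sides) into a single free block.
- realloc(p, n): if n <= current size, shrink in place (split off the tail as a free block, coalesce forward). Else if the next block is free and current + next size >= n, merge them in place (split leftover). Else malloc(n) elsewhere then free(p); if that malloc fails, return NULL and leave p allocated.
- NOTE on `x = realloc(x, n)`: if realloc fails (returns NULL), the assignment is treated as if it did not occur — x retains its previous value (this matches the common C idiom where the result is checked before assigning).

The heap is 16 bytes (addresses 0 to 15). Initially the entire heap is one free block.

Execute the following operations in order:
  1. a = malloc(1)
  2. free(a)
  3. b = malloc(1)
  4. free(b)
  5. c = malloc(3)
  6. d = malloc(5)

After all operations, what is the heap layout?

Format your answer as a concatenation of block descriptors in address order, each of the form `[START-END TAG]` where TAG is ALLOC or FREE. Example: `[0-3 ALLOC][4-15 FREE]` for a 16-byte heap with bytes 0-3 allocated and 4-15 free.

Answer: [0-2 ALLOC][3-7 ALLOC][8-15 FREE]

Derivation:
Op 1: a = malloc(1) -> a = 0; heap: [0-0 ALLOC][1-15 FREE]
Op 2: free(a) -> (freed a); heap: [0-15 FREE]
Op 3: b = malloc(1) -> b = 0; heap: [0-0 ALLOC][1-15 FREE]
Op 4: free(b) -> (freed b); heap: [0-15 FREE]
Op 5: c = malloc(3) -> c = 0; heap: [0-2 ALLOC][3-15 FREE]
Op 6: d = malloc(5) -> d = 3; heap: [0-2 ALLOC][3-7 ALLOC][8-15 FREE]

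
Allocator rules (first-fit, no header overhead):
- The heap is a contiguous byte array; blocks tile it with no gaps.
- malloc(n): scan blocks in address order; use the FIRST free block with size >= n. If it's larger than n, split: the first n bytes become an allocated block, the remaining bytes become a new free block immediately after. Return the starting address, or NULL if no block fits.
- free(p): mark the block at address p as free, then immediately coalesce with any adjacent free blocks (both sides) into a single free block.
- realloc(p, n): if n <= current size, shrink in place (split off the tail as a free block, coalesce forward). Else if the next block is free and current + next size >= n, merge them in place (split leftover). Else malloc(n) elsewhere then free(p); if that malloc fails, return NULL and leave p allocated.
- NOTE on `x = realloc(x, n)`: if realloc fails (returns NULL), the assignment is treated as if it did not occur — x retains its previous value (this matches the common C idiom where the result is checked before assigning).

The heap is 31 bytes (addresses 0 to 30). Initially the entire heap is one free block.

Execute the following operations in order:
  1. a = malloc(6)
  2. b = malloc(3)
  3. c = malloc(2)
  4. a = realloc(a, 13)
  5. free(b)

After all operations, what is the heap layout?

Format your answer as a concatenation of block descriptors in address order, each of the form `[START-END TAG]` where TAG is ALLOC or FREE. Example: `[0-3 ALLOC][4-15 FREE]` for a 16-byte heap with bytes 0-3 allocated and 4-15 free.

Answer: [0-8 FREE][9-10 ALLOC][11-23 ALLOC][24-30 FREE]

Derivation:
Op 1: a = malloc(6) -> a = 0; heap: [0-5 ALLOC][6-30 FREE]
Op 2: b = malloc(3) -> b = 6; heap: [0-5 ALLOC][6-8 ALLOC][9-30 FREE]
Op 3: c = malloc(2) -> c = 9; heap: [0-5 ALLOC][6-8 ALLOC][9-10 ALLOC][11-30 FREE]
Op 4: a = realloc(a, 13) -> a = 11; heap: [0-5 FREE][6-8 ALLOC][9-10 ALLOC][11-23 ALLOC][24-30 FREE]
Op 5: free(b) -> (freed b); heap: [0-8 FREE][9-10 ALLOC][11-23 ALLOC][24-30 FREE]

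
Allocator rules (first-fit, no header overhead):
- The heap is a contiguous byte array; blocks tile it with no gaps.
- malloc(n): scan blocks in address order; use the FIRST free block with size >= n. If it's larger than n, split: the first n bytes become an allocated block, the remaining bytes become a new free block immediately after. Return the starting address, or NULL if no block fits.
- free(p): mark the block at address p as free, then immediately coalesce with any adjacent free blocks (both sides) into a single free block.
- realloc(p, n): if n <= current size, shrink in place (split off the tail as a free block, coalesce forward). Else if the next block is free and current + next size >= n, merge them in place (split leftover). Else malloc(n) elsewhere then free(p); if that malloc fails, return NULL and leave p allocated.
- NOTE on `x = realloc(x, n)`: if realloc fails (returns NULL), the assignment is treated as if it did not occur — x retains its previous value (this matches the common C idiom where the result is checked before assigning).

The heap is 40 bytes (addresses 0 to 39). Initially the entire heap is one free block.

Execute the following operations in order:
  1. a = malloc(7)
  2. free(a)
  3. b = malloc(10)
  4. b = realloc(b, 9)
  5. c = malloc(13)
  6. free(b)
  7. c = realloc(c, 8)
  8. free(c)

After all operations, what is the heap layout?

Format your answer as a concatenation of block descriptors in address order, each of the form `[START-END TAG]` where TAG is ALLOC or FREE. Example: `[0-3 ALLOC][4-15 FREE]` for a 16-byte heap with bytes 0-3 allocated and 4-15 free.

Answer: [0-39 FREE]

Derivation:
Op 1: a = malloc(7) -> a = 0; heap: [0-6 ALLOC][7-39 FREE]
Op 2: free(a) -> (freed a); heap: [0-39 FREE]
Op 3: b = malloc(10) -> b = 0; heap: [0-9 ALLOC][10-39 FREE]
Op 4: b = realloc(b, 9) -> b = 0; heap: [0-8 ALLOC][9-39 FREE]
Op 5: c = malloc(13) -> c = 9; heap: [0-8 ALLOC][9-21 ALLOC][22-39 FREE]
Op 6: free(b) -> (freed b); heap: [0-8 FREE][9-21 ALLOC][22-39 FREE]
Op 7: c = realloc(c, 8) -> c = 9; heap: [0-8 FREE][9-16 ALLOC][17-39 FREE]
Op 8: free(c) -> (freed c); heap: [0-39 FREE]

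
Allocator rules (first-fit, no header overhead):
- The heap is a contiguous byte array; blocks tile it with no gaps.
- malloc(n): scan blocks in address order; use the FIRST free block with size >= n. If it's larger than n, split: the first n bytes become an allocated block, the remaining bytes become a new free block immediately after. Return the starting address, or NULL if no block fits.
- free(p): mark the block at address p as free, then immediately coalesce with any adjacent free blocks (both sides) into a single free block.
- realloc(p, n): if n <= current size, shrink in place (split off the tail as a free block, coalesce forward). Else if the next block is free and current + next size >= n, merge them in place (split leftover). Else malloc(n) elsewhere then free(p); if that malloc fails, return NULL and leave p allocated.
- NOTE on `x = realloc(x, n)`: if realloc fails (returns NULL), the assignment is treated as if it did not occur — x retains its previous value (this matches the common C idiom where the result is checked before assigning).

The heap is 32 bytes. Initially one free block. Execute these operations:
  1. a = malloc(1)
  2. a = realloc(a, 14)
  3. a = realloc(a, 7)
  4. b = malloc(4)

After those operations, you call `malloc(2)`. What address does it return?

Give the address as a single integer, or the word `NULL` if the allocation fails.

Op 1: a = malloc(1) -> a = 0; heap: [0-0 ALLOC][1-31 FREE]
Op 2: a = realloc(a, 14) -> a = 0; heap: [0-13 ALLOC][14-31 FREE]
Op 3: a = realloc(a, 7) -> a = 0; heap: [0-6 ALLOC][7-31 FREE]
Op 4: b = malloc(4) -> b = 7; heap: [0-6 ALLOC][7-10 ALLOC][11-31 FREE]
malloc(2): first-fit scan over [0-6 ALLOC][7-10 ALLOC][11-31 FREE] -> 11

Answer: 11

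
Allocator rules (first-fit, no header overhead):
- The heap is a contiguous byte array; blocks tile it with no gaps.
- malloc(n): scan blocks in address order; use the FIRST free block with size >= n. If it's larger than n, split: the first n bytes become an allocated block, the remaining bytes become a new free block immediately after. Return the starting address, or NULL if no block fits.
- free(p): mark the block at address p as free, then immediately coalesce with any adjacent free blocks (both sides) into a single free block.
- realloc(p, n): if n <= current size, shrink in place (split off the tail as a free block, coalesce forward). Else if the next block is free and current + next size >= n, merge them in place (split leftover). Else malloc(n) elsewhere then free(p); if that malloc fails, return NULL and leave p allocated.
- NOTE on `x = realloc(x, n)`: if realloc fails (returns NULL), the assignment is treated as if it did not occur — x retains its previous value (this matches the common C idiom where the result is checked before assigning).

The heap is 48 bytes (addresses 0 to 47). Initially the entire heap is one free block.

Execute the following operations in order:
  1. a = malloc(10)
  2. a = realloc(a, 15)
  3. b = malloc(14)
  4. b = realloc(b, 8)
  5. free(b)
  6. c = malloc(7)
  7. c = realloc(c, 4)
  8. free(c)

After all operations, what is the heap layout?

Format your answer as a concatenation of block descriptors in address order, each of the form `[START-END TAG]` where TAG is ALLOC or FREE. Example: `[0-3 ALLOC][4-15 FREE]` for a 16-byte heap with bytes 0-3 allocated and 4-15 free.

Answer: [0-14 ALLOC][15-47 FREE]

Derivation:
Op 1: a = malloc(10) -> a = 0; heap: [0-9 ALLOC][10-47 FREE]
Op 2: a = realloc(a, 15) -> a = 0; heap: [0-14 ALLOC][15-47 FREE]
Op 3: b = malloc(14) -> b = 15; heap: [0-14 ALLOC][15-28 ALLOC][29-47 FREE]
Op 4: b = realloc(b, 8) -> b = 15; heap: [0-14 ALLOC][15-22 ALLOC][23-47 FREE]
Op 5: free(b) -> (freed b); heap: [0-14 ALLOC][15-47 FREE]
Op 6: c = malloc(7) -> c = 15; heap: [0-14 ALLOC][15-21 ALLOC][22-47 FREE]
Op 7: c = realloc(c, 4) -> c = 15; heap: [0-14 ALLOC][15-18 ALLOC][19-47 FREE]
Op 8: free(c) -> (freed c); heap: [0-14 ALLOC][15-47 FREE]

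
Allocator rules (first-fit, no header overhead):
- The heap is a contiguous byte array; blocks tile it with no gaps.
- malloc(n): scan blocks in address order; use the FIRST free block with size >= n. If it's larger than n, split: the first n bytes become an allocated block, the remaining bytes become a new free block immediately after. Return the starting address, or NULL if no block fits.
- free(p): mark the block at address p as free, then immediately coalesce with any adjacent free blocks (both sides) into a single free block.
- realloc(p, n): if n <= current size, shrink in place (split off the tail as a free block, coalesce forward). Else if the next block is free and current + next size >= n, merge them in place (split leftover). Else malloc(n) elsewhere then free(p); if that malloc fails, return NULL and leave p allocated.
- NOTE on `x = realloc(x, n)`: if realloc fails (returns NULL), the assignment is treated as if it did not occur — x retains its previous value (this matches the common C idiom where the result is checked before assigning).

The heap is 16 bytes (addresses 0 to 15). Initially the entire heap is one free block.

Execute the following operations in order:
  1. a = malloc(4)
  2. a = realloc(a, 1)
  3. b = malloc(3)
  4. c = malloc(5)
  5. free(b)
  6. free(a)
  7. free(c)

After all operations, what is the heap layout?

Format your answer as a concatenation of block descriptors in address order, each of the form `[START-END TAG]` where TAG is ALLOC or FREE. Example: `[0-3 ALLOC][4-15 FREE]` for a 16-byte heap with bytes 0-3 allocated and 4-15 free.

Answer: [0-15 FREE]

Derivation:
Op 1: a = malloc(4) -> a = 0; heap: [0-3 ALLOC][4-15 FREE]
Op 2: a = realloc(a, 1) -> a = 0; heap: [0-0 ALLOC][1-15 FREE]
Op 3: b = malloc(3) -> b = 1; heap: [0-0 ALLOC][1-3 ALLOC][4-15 FREE]
Op 4: c = malloc(5) -> c = 4; heap: [0-0 ALLOC][1-3 ALLOC][4-8 ALLOC][9-15 FREE]
Op 5: free(b) -> (freed b); heap: [0-0 ALLOC][1-3 FREE][4-8 ALLOC][9-15 FREE]
Op 6: free(a) -> (freed a); heap: [0-3 FREE][4-8 ALLOC][9-15 FREE]
Op 7: free(c) -> (freed c); heap: [0-15 FREE]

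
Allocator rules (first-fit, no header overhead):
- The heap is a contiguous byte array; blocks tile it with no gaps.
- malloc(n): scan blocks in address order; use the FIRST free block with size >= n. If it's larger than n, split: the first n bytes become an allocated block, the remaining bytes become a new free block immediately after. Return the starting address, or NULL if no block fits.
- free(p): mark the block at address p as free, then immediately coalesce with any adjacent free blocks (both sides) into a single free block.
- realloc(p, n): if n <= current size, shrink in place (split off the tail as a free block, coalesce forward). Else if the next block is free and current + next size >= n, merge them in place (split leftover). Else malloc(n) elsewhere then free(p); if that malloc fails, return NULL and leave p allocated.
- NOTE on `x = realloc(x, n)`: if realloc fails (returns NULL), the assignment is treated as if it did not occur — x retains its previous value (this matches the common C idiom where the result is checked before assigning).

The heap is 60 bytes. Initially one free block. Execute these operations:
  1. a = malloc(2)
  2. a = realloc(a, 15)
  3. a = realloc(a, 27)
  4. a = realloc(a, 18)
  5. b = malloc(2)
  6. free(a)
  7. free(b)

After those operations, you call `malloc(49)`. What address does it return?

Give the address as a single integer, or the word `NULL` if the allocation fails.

Op 1: a = malloc(2) -> a = 0; heap: [0-1 ALLOC][2-59 FREE]
Op 2: a = realloc(a, 15) -> a = 0; heap: [0-14 ALLOC][15-59 FREE]
Op 3: a = realloc(a, 27) -> a = 0; heap: [0-26 ALLOC][27-59 FREE]
Op 4: a = realloc(a, 18) -> a = 0; heap: [0-17 ALLOC][18-59 FREE]
Op 5: b = malloc(2) -> b = 18; heap: [0-17 ALLOC][18-19 ALLOC][20-59 FREE]
Op 6: free(a) -> (freed a); heap: [0-17 FREE][18-19 ALLOC][20-59 FREE]
Op 7: free(b) -> (freed b); heap: [0-59 FREE]
malloc(49): first-fit scan over [0-59 FREE] -> 0

Answer: 0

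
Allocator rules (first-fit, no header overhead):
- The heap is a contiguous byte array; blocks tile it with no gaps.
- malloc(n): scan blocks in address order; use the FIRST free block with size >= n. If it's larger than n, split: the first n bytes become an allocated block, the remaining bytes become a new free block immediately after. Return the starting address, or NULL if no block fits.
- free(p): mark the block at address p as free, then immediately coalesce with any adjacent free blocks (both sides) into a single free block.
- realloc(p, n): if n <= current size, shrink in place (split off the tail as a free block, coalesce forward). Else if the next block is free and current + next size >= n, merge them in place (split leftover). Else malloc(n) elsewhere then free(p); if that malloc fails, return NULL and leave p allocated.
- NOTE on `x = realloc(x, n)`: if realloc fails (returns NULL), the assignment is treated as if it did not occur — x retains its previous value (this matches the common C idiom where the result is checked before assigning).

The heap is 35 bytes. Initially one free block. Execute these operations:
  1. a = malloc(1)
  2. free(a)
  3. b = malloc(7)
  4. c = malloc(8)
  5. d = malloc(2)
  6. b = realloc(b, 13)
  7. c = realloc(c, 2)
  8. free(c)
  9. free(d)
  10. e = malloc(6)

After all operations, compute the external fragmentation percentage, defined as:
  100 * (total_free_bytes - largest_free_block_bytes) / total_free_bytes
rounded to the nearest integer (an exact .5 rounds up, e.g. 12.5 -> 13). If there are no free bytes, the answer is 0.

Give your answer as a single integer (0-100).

Op 1: a = malloc(1) -> a = 0; heap: [0-0 ALLOC][1-34 FREE]
Op 2: free(a) -> (freed a); heap: [0-34 FREE]
Op 3: b = malloc(7) -> b = 0; heap: [0-6 ALLOC][7-34 FREE]
Op 4: c = malloc(8) -> c = 7; heap: [0-6 ALLOC][7-14 ALLOC][15-34 FREE]
Op 5: d = malloc(2) -> d = 15; heap: [0-6 ALLOC][7-14 ALLOC][15-16 ALLOC][17-34 FREE]
Op 6: b = realloc(b, 13) -> b = 17; heap: [0-6 FREE][7-14 ALLOC][15-16 ALLOC][17-29 ALLOC][30-34 FREE]
Op 7: c = realloc(c, 2) -> c = 7; heap: [0-6 FREE][7-8 ALLOC][9-14 FREE][15-16 ALLOC][17-29 ALLOC][30-34 FREE]
Op 8: free(c) -> (freed c); heap: [0-14 FREE][15-16 ALLOC][17-29 ALLOC][30-34 FREE]
Op 9: free(d) -> (freed d); heap: [0-16 FREE][17-29 ALLOC][30-34 FREE]
Op 10: e = malloc(6) -> e = 0; heap: [0-5 ALLOC][6-16 FREE][17-29 ALLOC][30-34 FREE]
Free blocks: [11 5] total_free=16 largest=11 -> 100*(16-11)/16 = 500/16 = 31.25 -> rounds to 31

Answer: 31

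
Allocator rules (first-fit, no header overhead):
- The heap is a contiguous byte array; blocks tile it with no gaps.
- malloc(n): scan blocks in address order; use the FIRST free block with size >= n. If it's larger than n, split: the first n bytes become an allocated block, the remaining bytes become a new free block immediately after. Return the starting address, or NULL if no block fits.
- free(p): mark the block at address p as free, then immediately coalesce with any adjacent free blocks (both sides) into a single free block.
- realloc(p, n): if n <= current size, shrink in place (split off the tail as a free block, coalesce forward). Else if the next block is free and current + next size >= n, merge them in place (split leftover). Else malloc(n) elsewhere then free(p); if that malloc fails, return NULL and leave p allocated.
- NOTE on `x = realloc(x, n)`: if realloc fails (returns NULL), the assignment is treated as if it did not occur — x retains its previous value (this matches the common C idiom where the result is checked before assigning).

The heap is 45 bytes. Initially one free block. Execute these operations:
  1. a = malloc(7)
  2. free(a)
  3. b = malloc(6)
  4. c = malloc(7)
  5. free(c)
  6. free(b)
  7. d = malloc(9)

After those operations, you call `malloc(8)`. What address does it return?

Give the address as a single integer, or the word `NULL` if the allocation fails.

Answer: 9

Derivation:
Op 1: a = malloc(7) -> a = 0; heap: [0-6 ALLOC][7-44 FREE]
Op 2: free(a) -> (freed a); heap: [0-44 FREE]
Op 3: b = malloc(6) -> b = 0; heap: [0-5 ALLOC][6-44 FREE]
Op 4: c = malloc(7) -> c = 6; heap: [0-5 ALLOC][6-12 ALLOC][13-44 FREE]
Op 5: free(c) -> (freed c); heap: [0-5 ALLOC][6-44 FREE]
Op 6: free(b) -> (freed b); heap: [0-44 FREE]
Op 7: d = malloc(9) -> d = 0; heap: [0-8 ALLOC][9-44 FREE]
malloc(8): first-fit scan over [0-8 ALLOC][9-44 FREE] -> 9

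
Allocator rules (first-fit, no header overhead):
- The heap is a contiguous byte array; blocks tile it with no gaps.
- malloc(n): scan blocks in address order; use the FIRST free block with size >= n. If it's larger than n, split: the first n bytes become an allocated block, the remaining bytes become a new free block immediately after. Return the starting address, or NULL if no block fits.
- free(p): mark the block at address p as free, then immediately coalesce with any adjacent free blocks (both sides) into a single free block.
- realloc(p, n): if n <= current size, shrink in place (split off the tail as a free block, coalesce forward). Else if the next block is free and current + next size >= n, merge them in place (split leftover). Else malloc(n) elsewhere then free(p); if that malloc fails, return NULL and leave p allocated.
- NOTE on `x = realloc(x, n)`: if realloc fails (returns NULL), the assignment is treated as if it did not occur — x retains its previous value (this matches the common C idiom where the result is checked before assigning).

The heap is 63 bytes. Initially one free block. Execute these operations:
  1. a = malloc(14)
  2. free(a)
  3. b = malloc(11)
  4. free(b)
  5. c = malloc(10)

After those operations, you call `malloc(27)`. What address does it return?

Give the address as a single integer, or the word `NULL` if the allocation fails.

Answer: 10

Derivation:
Op 1: a = malloc(14) -> a = 0; heap: [0-13 ALLOC][14-62 FREE]
Op 2: free(a) -> (freed a); heap: [0-62 FREE]
Op 3: b = malloc(11) -> b = 0; heap: [0-10 ALLOC][11-62 FREE]
Op 4: free(b) -> (freed b); heap: [0-62 FREE]
Op 5: c = malloc(10) -> c = 0; heap: [0-9 ALLOC][10-62 FREE]
malloc(27): first-fit scan over [0-9 ALLOC][10-62 FREE] -> 10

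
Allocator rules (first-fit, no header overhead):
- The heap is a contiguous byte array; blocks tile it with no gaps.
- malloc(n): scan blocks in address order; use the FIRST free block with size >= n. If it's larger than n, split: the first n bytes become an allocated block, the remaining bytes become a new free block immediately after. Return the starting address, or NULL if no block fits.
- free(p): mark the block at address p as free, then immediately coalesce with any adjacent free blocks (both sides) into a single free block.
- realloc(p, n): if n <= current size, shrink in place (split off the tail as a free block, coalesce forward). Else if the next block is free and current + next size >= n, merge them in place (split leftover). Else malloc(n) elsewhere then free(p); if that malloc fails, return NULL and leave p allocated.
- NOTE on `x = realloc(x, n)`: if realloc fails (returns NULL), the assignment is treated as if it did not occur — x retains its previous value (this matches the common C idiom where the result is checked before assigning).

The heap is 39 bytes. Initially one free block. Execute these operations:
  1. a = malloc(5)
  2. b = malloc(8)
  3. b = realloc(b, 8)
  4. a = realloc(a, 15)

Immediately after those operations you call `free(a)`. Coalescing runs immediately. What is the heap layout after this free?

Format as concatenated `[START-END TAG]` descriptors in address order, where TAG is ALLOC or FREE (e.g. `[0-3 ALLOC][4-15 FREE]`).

Answer: [0-4 FREE][5-12 ALLOC][13-38 FREE]

Derivation:
Op 1: a = malloc(5) -> a = 0; heap: [0-4 ALLOC][5-38 FREE]
Op 2: b = malloc(8) -> b = 5; heap: [0-4 ALLOC][5-12 ALLOC][13-38 FREE]
Op 3: b = realloc(b, 8) -> b = 5; heap: [0-4 ALLOC][5-12 ALLOC][13-38 FREE]
Op 4: a = realloc(a, 15) -> a = 13; heap: [0-4 FREE][5-12 ALLOC][13-27 ALLOC][28-38 FREE]
free(a): a = 13 -> block [13-27 ALLOC]; mark free, coalesce with adjacent free neighbors -> [0-4 FREE][5-12 ALLOC][13-38 FREE]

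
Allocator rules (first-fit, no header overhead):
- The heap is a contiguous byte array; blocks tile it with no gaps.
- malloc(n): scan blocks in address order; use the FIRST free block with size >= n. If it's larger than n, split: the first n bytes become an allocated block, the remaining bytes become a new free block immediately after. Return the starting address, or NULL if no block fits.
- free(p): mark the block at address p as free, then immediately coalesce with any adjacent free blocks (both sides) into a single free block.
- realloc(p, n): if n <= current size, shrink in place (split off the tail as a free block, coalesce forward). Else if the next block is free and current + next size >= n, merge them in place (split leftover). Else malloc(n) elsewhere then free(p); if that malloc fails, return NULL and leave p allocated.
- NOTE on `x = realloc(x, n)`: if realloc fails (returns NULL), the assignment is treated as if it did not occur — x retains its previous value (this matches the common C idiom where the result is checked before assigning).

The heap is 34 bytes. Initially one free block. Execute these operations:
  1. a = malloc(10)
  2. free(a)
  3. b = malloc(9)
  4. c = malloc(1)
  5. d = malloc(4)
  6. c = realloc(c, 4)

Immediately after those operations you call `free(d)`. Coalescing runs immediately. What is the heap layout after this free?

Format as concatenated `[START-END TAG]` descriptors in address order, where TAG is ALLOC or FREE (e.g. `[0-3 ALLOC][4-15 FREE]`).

Op 1: a = malloc(10) -> a = 0; heap: [0-9 ALLOC][10-33 FREE]
Op 2: free(a) -> (freed a); heap: [0-33 FREE]
Op 3: b = malloc(9) -> b = 0; heap: [0-8 ALLOC][9-33 FREE]
Op 4: c = malloc(1) -> c = 9; heap: [0-8 ALLOC][9-9 ALLOC][10-33 FREE]
Op 5: d = malloc(4) -> d = 10; heap: [0-8 ALLOC][9-9 ALLOC][10-13 ALLOC][14-33 FREE]
Op 6: c = realloc(c, 4) -> c = 14; heap: [0-8 ALLOC][9-9 FREE][10-13 ALLOC][14-17 ALLOC][18-33 FREE]
free(d): d = 10 -> block [10-13 ALLOC]; mark free, coalesce with adjacent free neighbors -> [0-8 ALLOC][9-13 FREE][14-17 ALLOC][18-33 FREE]

Answer: [0-8 ALLOC][9-13 FREE][14-17 ALLOC][18-33 FREE]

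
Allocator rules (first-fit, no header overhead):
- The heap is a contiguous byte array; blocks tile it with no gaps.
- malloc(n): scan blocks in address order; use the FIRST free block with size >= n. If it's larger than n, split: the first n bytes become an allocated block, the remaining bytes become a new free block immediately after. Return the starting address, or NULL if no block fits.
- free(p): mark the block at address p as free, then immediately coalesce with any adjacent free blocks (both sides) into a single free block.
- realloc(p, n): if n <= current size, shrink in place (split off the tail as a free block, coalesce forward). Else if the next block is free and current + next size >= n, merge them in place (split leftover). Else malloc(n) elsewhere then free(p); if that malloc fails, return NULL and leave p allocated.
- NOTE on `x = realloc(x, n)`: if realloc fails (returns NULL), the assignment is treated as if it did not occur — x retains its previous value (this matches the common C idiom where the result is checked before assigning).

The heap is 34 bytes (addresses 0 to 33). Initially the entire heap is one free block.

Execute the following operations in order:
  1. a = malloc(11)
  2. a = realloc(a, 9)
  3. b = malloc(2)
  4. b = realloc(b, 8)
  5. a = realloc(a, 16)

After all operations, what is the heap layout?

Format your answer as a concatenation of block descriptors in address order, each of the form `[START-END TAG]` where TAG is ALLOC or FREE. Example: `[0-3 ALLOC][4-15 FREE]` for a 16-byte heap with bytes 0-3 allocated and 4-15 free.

Answer: [0-8 FREE][9-16 ALLOC][17-32 ALLOC][33-33 FREE]

Derivation:
Op 1: a = malloc(11) -> a = 0; heap: [0-10 ALLOC][11-33 FREE]
Op 2: a = realloc(a, 9) -> a = 0; heap: [0-8 ALLOC][9-33 FREE]
Op 3: b = malloc(2) -> b = 9; heap: [0-8 ALLOC][9-10 ALLOC][11-33 FREE]
Op 4: b = realloc(b, 8) -> b = 9; heap: [0-8 ALLOC][9-16 ALLOC][17-33 FREE]
Op 5: a = realloc(a, 16) -> a = 17; heap: [0-8 FREE][9-16 ALLOC][17-32 ALLOC][33-33 FREE]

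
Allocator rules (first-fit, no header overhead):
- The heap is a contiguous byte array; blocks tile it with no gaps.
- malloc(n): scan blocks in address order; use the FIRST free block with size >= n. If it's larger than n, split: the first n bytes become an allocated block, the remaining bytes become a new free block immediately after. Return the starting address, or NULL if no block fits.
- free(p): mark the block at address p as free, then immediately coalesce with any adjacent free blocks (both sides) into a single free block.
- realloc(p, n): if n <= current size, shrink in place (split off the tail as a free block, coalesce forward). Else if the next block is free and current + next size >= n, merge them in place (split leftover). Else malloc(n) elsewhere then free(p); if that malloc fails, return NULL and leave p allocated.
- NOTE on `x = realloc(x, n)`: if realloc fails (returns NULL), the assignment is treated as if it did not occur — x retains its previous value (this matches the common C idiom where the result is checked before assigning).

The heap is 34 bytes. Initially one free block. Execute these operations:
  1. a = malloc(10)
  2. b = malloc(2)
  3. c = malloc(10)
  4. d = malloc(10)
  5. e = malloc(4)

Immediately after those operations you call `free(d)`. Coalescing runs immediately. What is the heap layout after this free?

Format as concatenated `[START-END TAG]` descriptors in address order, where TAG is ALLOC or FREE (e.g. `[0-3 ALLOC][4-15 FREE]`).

Op 1: a = malloc(10) -> a = 0; heap: [0-9 ALLOC][10-33 FREE]
Op 2: b = malloc(2) -> b = 10; heap: [0-9 ALLOC][10-11 ALLOC][12-33 FREE]
Op 3: c = malloc(10) -> c = 12; heap: [0-9 ALLOC][10-11 ALLOC][12-21 ALLOC][22-33 FREE]
Op 4: d = malloc(10) -> d = 22; heap: [0-9 ALLOC][10-11 ALLOC][12-21 ALLOC][22-31 ALLOC][32-33 FREE]
Op 5: e = malloc(4) -> e = NULL; heap: [0-9 ALLOC][10-11 ALLOC][12-21 ALLOC][22-31 ALLOC][32-33 FREE]
free(d): d = 22 -> block [22-31 ALLOC]; mark free, coalesce with adjacent free neighbors -> [0-9 ALLOC][10-11 ALLOC][12-21 ALLOC][22-33 FREE]

Answer: [0-9 ALLOC][10-11 ALLOC][12-21 ALLOC][22-33 FREE]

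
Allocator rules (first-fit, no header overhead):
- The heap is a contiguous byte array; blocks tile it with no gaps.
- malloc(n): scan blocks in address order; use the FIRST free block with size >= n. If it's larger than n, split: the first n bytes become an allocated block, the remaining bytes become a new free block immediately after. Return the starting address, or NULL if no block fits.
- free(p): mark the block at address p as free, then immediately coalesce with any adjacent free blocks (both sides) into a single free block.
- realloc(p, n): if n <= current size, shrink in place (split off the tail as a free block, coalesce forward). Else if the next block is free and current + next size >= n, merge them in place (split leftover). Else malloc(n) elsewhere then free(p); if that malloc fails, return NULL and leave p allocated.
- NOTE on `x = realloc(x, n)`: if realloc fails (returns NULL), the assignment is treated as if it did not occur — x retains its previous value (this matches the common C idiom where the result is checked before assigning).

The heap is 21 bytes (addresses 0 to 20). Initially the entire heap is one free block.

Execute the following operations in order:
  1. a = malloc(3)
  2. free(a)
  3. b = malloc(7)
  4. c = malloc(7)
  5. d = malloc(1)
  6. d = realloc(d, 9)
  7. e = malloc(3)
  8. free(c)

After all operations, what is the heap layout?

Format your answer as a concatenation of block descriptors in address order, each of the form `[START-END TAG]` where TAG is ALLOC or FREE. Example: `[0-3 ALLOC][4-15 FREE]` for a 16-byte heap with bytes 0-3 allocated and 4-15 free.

Answer: [0-6 ALLOC][7-13 FREE][14-14 ALLOC][15-17 ALLOC][18-20 FREE]

Derivation:
Op 1: a = malloc(3) -> a = 0; heap: [0-2 ALLOC][3-20 FREE]
Op 2: free(a) -> (freed a); heap: [0-20 FREE]
Op 3: b = malloc(7) -> b = 0; heap: [0-6 ALLOC][7-20 FREE]
Op 4: c = malloc(7) -> c = 7; heap: [0-6 ALLOC][7-13 ALLOC][14-20 FREE]
Op 5: d = malloc(1) -> d = 14; heap: [0-6 ALLOC][7-13 ALLOC][14-14 ALLOC][15-20 FREE]
Op 6: d = realloc(d, 9) -> NULL (d unchanged); heap: [0-6 ALLOC][7-13 ALLOC][14-14 ALLOC][15-20 FREE]
Op 7: e = malloc(3) -> e = 15; heap: [0-6 ALLOC][7-13 ALLOC][14-14 ALLOC][15-17 ALLOC][18-20 FREE]
Op 8: free(c) -> (freed c); heap: [0-6 ALLOC][7-13 FREE][14-14 ALLOC][15-17 ALLOC][18-20 FREE]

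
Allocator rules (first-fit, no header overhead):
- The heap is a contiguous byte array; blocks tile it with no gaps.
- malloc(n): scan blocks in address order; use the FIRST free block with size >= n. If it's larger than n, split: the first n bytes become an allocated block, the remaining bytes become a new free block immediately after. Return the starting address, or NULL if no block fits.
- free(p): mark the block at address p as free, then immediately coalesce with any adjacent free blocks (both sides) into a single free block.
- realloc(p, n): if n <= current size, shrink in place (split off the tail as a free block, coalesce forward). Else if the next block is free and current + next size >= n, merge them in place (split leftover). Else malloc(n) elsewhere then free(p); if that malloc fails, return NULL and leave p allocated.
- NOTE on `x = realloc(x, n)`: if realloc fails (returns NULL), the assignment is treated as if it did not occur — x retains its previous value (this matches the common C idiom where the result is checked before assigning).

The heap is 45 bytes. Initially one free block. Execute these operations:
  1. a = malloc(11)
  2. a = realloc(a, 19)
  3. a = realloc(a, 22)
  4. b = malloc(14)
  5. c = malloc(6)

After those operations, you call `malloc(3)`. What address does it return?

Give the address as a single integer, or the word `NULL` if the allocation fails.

Op 1: a = malloc(11) -> a = 0; heap: [0-10 ALLOC][11-44 FREE]
Op 2: a = realloc(a, 19) -> a = 0; heap: [0-18 ALLOC][19-44 FREE]
Op 3: a = realloc(a, 22) -> a = 0; heap: [0-21 ALLOC][22-44 FREE]
Op 4: b = malloc(14) -> b = 22; heap: [0-21 ALLOC][22-35 ALLOC][36-44 FREE]
Op 5: c = malloc(6) -> c = 36; heap: [0-21 ALLOC][22-35 ALLOC][36-41 ALLOC][42-44 FREE]
malloc(3): first-fit scan over [0-21 ALLOC][22-35 ALLOC][36-41 ALLOC][42-44 FREE] -> 42

Answer: 42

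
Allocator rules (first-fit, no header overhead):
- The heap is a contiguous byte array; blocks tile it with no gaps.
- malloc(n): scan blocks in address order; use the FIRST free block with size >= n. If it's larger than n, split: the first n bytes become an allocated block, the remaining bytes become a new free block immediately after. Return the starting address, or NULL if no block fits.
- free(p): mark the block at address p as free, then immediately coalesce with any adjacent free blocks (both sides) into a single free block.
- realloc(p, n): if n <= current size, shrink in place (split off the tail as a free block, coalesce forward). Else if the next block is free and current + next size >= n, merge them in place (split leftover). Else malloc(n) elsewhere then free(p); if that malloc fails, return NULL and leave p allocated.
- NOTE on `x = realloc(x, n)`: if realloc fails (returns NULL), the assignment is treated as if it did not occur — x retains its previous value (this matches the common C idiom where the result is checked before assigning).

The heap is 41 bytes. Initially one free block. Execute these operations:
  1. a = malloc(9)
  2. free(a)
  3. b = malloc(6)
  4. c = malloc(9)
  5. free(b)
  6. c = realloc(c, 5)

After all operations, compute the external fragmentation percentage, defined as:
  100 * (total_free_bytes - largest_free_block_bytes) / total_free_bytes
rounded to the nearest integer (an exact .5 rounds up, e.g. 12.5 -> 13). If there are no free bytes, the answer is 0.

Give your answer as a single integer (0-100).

Answer: 17

Derivation:
Op 1: a = malloc(9) -> a = 0; heap: [0-8 ALLOC][9-40 FREE]
Op 2: free(a) -> (freed a); heap: [0-40 FREE]
Op 3: b = malloc(6) -> b = 0; heap: [0-5 ALLOC][6-40 FREE]
Op 4: c = malloc(9) -> c = 6; heap: [0-5 ALLOC][6-14 ALLOC][15-40 FREE]
Op 5: free(b) -> (freed b); heap: [0-5 FREE][6-14 ALLOC][15-40 FREE]
Op 6: c = realloc(c, 5) -> c = 6; heap: [0-5 FREE][6-10 ALLOC][11-40 FREE]
Free blocks: [6 30] total_free=36 largest=30 -> 100*(36-30)/36 = 600/36 ≈ 16.667 -> rounds to 17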